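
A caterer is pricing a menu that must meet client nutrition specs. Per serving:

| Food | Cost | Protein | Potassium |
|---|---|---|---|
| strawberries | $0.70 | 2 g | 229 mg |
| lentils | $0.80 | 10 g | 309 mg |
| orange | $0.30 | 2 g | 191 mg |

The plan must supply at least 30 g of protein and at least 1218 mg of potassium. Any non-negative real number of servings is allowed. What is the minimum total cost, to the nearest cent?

$2.72

With two linear requirements the optimum uses one or two foods; enumerate the corners.
strawberries only: max(30/2, 1218/229) = 15 servings → $10.50.
lentils only: max(30/10, 1218/309) = 3.942 servings → $3.15.
orange only: max(30/2, 1218/191) = 15 servings → $4.50.
strawberries + lentils with both tight: 1.74 servings and 2.652 servings → $3.34.
strawberries + orange: the both-tight solution has a negative serving — not a feasible corner.
lentils + orange with both tight: 2.55 servings and 2.252 servings → $2.72.
Cheapest feasible corner: $2.72.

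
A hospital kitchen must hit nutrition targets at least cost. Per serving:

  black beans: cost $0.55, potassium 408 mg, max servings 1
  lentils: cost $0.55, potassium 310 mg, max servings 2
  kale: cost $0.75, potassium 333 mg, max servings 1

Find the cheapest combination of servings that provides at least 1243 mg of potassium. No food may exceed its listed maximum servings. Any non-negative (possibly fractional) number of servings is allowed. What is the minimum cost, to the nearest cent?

Cost per mg of potassium: black beans $0.0013, lentils $0.0018, kale $0.0023.
Take 1 serving of black beans: +408.0 mg potassium for $0.55 (total $0.55, still need 835.0 mg).
Take 2 servings of lentils: +620.0 mg potassium for $1.10 (total $1.65, still need 215.0 mg).
Take 0.6456 servings of kale: +215.0 mg potassium for $0.48 (total $2.13, still need 0.0 mg).
Greedy by cheapest-per-mg is optimal for a single linear constraint, so the minimum cost is $2.13.

$2.13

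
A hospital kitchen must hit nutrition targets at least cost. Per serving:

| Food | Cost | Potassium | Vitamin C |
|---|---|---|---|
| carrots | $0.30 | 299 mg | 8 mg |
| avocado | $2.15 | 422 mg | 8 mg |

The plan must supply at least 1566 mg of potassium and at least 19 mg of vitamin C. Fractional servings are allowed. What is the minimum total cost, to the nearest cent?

Minimising a linear cost over {potassium ≥ 1566, vitamin C ≥ 19, servings ≥ 0} — the optimum is at a vertex, using one or two foods.
carrots only: max(1566/299, 19/8) = 5.237 servings → $1.57.
avocado only: max(1566/422, 19/8) = 3.711 servings → $7.98.
carrots + avocado: intersection lies outside the first quadrant.
The minimum over all feasible corners is $1.57.

$1.57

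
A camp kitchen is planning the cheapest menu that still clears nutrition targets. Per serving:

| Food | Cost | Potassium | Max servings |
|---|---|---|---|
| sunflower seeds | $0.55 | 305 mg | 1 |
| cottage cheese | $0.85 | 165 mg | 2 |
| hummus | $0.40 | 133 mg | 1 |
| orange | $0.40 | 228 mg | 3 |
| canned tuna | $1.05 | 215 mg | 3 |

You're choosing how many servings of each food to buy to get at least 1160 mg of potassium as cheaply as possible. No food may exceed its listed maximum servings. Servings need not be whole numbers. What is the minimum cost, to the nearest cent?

$2.34

Cost per mg of potassium: orange $0.0018, sunflower seeds $0.0018, hummus $0.0030, canned tuna $0.0049, cottage cheese $0.0052.
Take 3 servings of orange: +684.0 mg potassium for $1.20 (total $1.20, still need 476.0 mg).
Take 1 serving of sunflower seeds: +305.0 mg potassium for $0.55 (total $1.75, still need 171.0 mg).
Take 1 serving of hummus: +133.0 mg potassium for $0.40 (total $2.15, still need 38.0 mg).
Take 0.1767 servings of canned tuna: +38.0 mg potassium for $0.19 (total $2.34, still need 0.0 mg).
Filling from the cheapest source first is optimal under one linear minimum: $2.34.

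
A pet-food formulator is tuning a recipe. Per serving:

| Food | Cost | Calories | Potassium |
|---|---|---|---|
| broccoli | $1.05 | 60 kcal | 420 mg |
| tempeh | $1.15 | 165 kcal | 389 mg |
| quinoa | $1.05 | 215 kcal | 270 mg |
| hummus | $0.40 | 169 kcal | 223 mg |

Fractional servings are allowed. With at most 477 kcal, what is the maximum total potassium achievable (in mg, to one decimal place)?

3339.0 mg

Potassium per kcal: broccoli 7, tempeh 2.358, hummus 1.32, quinoa 1.256.
With no serving limits, spend the whole calories allowance on broccoli: 477 kcal / 60 kcal × 420 mg = 3339.0 mg.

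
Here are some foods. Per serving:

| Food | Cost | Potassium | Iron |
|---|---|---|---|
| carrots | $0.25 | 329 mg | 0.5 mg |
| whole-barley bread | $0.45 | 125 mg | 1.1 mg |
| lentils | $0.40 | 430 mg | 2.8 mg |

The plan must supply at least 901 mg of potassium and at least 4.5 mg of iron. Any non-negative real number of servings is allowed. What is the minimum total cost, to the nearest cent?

$0.79

A basic optimal solution has at most two foods positive. Try each food alone and each pair with both targets met exactly.
carrots only: max(901/329, 4.5/0.5) = 9 servings → $2.25.
whole-barley bread only: max(901/125, 4.5/1.1) = 7.208 servings → $3.24.
lentils only: max(901/430, 4.5/2.8) = 2.095 servings → $0.84.
carrots + whole-barley bread with both tight: 1.432 servings and 3.44 servings → $1.91.
carrots + lentils with both tight: 0.8323 servings and 1.459 servings → $0.79.
whole-barley bread + lentils with both targets exact would need a negative amount; discard.
So the least-cost plan costs $0.79.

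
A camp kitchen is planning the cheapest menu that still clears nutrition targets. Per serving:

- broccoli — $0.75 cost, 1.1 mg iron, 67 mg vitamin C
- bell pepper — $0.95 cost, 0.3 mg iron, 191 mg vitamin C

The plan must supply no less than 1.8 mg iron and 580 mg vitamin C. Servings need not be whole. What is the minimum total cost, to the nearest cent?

Check every corner: each single food scaled to meet both minima, and each pair solved so both constraints bind.
broccoli only: max(1.8/1.1, 580/67) = 8.657 servings → $6.49.
bell pepper only: max(1.8/0.3, 580/191) = 6 servings → $5.70.
broccoli + bell pepper with both tight: 0.8937 servings and 2.723 servings → $3.26.
So the least-cost plan costs $3.26.

$3.26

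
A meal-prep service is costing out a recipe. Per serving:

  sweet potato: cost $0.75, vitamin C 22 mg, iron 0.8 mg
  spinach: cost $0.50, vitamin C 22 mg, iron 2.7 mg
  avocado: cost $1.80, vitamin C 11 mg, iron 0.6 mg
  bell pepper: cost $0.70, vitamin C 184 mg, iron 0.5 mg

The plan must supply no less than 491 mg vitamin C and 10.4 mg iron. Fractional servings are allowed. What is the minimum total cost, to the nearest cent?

sweet potato only: max(491/22, 10.4/0.8) = 22.32 servings → $16.74.
spinach only: max(491/22, 10.4/2.7) = 22.32 servings → $11.16.
avocado only: max(491/11, 10.4/0.6) = 44.64 servings → $80.35.
bell pepper only: max(491/184, 10.4/0.5) = 20.8 servings → $14.56.
sweet potato + spinach with both targets exact would need a negative amount; discard.
sweet potato + avocado: intersection lies outside the first quadrant.
sweet potato + bell pepper with both tight: 12.25 servings and 1.204 servings → $10.03.
spinach + avocado: the both-tight solution has a negative serving — not a feasible corner.
spinach + bell pepper with both tight: 3.434 servings and 2.258 servings → $3.30.
avocado + bell pepper with both tight: 15.9 servings and 1.718 servings → $29.83.
So the least-cost plan costs $3.30.

$3.30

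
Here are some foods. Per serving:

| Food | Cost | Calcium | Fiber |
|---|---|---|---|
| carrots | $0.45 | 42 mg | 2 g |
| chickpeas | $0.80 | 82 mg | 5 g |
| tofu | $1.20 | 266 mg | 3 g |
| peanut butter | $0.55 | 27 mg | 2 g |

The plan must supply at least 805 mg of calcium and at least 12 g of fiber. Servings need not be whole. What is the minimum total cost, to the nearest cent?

With two linear requirements the optimum uses one or two foods; enumerate the corners.
carrots only: max(805/42, 12/2) = 19.17 servings → $8.62.
chickpeas only: max(805/82, 12/5) = 9.817 servings → $7.85.
tofu only: max(805/266, 12/3) = 4 servings → $4.80.
peanut butter only: max(805/27, 12/2) = 29.81 servings → $16.40.
carrots + chickpeas: intersection lies outside the first quadrant.
carrots + tofu with both tight: 1.914 servings and 2.724 servings → $4.13.
carrots + peanut butter with both targets exact would need a negative amount; discard.
chickpeas + tofu with both tight: 0.7168 servings and 2.805 servings → $3.94.
chickpeas + peanut butter: the both-tight solution has a negative serving — not a feasible corner.
tofu + peanut butter with both tight: 2.851 servings and 1.723 servings → $4.37.
Cheapest feasible corner: $3.94.

$3.94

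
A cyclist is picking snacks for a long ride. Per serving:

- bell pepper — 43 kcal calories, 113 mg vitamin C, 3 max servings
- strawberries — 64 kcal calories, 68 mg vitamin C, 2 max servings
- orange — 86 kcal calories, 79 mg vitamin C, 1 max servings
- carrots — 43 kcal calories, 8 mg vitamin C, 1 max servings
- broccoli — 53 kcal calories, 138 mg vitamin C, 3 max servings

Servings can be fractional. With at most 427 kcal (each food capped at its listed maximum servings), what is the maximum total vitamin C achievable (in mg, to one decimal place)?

899.1 mg

Vitamin C per kcal: bell pepper 2.628, broccoli 2.604, strawberries 1.062, orange 0.9186, carrots 0.186.
Take 3 servings of bell pepper: uses 129 kcal, +339.0 mg vitamin C (running total 339.0 mg).
Take 3 servings of broccoli: uses 159 kcal, +414.0 mg vitamin C (running total 753.0 mg).
Take 2 servings of strawberries: uses 128 kcal, +136.0 mg vitamin C (running total 889.0 mg).
Take 0.1279 servings of orange: uses 11 kcal, +10.1 mg vitamin C (running total 899.1 mg).
Filling greedily by vitamin C-per-kcal is optimal for one linear limit, giving 899.1 mg.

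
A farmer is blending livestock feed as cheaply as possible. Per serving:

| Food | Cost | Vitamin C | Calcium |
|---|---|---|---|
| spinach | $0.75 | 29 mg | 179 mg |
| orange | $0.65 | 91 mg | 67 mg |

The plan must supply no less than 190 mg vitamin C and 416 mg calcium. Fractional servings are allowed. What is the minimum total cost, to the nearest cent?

Compare the cost at each extreme point of the feasible region.
spinach only: max(190/29, 416/179) = 6.552 servings → $4.91.
orange only: max(190/91, 416/67) = 6.209 servings → $4.04.
spinach + orange with both tight: 1.751 servings and 1.53 servings → $2.31.
Cheapest feasible corner: $2.31.

$2.31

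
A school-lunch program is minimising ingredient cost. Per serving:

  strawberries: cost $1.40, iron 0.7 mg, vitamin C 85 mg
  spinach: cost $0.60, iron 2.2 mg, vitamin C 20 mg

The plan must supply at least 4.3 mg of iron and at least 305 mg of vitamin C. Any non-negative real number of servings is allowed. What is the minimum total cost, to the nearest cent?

$5.26

strawberries only: max(4.3/0.7, 305/85) = 6.143 servings → $8.60.
spinach only: max(4.3/2.2, 305/20) = 15.25 servings → $9.15.
strawberries + spinach with both tight: 3.382 servings and 0.8786 servings → $5.26.
The minimum over all feasible corners is $5.26.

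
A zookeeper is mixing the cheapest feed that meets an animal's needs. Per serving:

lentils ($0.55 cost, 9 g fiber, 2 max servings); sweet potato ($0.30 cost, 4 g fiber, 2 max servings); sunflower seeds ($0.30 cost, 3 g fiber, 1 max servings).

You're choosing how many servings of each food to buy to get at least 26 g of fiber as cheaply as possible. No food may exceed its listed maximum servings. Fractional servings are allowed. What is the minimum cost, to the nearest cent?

$1.70

Cost per g of fiber: lentils $0.0611, sweet potato $0.0750, sunflower seeds $0.1000.
Take 2 servings of lentils: +18.0 g fiber for $1.10 (total $1.10, still need 8.0 g).
Take 2 servings of sweet potato: +8.0 g fiber for $0.60 (total $1.70, still need 0.0 g).
Greedy by cheapest-per-g is optimal for a single linear constraint, so the minimum cost is $1.70.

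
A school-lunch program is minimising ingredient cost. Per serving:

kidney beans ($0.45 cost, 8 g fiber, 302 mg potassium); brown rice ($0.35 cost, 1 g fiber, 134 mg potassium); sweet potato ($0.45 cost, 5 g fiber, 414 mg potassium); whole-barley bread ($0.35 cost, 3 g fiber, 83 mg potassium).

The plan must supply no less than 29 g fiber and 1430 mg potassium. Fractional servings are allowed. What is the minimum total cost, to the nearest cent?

Minimising a linear cost over {fiber ≥ 29, potassium ≥ 1430, servings ≥ 0} — the optimum is at a vertex, using one or two foods.
kidney beans only: max(29/8, 1430/302) = 4.735 servings → $2.13.
brown rice only: max(29/1, 1430/134) = 29 servings → $10.15.
sweet potato only: max(29/5, 1430/414) = 5.8 servings → $2.61.
whole-barley bread only: max(29/3, 1430/83) = 17.23 servings → $6.03.
kidney beans + brown rice with both tight: 3.19 servings and 3.483 servings → $2.65.
kidney beans + sweet potato with both tight: 2.695 servings and 1.488 servings → $1.88.
kidney beans + whole-barley bread with both targets exact would need a negative amount; discard.
brown rice + sweet potato with both targets exact would need a negative amount; discard.
brown rice + whole-barley bread with both tight: 5.903 servings and 7.699 servings → $4.76.
sweet potato + whole-barley bread with both tight: 2.277 servings and 5.872 servings → $3.08.
The minimum over all feasible corners is $1.88.

$1.88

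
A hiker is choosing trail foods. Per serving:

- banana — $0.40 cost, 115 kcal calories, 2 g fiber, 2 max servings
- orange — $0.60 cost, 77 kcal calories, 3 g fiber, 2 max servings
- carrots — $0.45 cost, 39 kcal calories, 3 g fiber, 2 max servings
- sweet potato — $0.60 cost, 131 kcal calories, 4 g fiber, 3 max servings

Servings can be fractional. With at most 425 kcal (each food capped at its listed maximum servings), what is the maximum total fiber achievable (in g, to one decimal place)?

Fiber per kcal: carrots 0.07692, orange 0.03896, sweet potato 0.03053, banana 0.01739.
Take 2 servings of carrots: uses 78 kcal, +6.0 g fiber (running total 6.0 g).
Take 2 servings of orange: uses 154 kcal, +6.0 g fiber (running total 12.0 g).
Take 1.473 servings of sweet potato: uses 193 kcal, +5.9 g fiber (running total 17.9 g).
Greedy by best ratio exhausts the calories allowance optimally: 17.9 g.

17.9 g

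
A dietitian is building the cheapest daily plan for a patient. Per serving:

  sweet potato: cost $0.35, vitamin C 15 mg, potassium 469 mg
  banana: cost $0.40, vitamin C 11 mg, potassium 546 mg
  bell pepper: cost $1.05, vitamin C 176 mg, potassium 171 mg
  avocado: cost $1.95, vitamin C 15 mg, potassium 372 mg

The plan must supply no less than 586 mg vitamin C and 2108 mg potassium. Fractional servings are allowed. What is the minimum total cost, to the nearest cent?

$4.38

The cheapest plan sits at a corner of the feasible region — with two constraints it uses at most two foods.
sweet potato only: max(586/15, 2108/469) = 39.07 servings → $13.67.
banana only: max(586/11, 2108/546) = 53.27 servings → $21.31.
bell pepper only: max(586/176, 2108/171) = 12.33 servings → $12.94.
avocado only: max(586/15, 2108/372) = 39.07 servings → $76.18.
sweet potato + banana with both targets exact would need a negative amount; discard.
sweet potato + bell pepper with both tight: 3.386 servings and 3.041 servings → $4.38.
sweet potato + avocado: the both-tight solution has a negative serving — not a feasible corner.
banana + bell pepper with both tight: 2.874 servings and 3.15 servings → $4.46.
banana + avocado: intersection lies outside the first quadrant.
bell pepper + avocado with both tight: 2.963 servings and 4.305 servings → $11.51.
Cheapest feasible corner: $4.38.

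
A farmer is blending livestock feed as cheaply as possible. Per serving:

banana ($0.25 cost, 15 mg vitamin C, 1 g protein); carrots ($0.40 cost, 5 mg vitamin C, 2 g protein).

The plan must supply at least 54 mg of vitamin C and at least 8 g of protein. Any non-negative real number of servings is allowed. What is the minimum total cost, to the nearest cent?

$1.74

Compare the cost at each extreme point of the feasible region.
banana only: max(54/15, 8/1) = 8 servings → $2.00.
carrots only: max(54/5, 8/2) = 10.8 servings → $4.32.
banana + carrots with both tight: 2.72 servings and 2.64 servings → $1.74.
Cheapest feasible corner: $1.74.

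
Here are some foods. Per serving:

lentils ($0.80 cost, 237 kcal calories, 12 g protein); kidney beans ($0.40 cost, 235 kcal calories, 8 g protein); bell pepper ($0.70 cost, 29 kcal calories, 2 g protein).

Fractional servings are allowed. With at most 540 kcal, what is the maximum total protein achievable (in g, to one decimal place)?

37.2 g

Protein per kcal: bell pepper 0.06897, lentils 0.05063, kidney beans 0.03404.
With no serving limits, spend the whole calories allowance on bell pepper: 540 kcal / 29 kcal × 2 g = 37.2 g.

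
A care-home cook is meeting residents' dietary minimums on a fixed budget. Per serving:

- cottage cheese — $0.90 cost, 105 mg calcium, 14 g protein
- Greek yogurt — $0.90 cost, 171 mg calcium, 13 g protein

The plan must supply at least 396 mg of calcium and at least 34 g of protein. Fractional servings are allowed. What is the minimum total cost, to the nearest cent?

$2.31

With two linear requirements the optimum uses one or two foods; enumerate the corners.
cottage cheese only: max(396/105, 34/14) = 3.771 servings → $3.39.
Greek yogurt only: max(396/171, 34/13) = 2.615 servings → $2.35.
cottage cheese + Greek yogurt with both tight: 0.6472 servings and 1.918 servings → $2.31.
So the least-cost plan costs $2.31.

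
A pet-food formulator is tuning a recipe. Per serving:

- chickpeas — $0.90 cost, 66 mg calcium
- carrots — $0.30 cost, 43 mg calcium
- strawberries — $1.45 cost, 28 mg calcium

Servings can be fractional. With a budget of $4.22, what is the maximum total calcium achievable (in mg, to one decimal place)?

604.9 mg

Calcium per dollar: carrots 143.3, chickpeas 73.33, strawberries 19.31.
With no serving limits, spend the whole cost allowance on carrots: $4.22 / $0.30 × 43 mg = 604.9 mg.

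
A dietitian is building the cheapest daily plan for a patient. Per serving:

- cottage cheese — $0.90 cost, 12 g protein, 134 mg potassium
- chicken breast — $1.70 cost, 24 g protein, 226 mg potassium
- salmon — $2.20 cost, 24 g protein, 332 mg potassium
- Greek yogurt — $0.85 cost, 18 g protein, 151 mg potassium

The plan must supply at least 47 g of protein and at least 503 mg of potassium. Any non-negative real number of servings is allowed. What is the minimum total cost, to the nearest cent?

$2.83

An LP optimum is at a vertex; with two nutrient constraints at most two foods are used. Check each candidate.
cottage cheese only: max(47/12, 503/134) = 3.917 servings → $3.52.
chicken breast only: max(47/24, 503/226) = 2.226 servings → $3.78.
salmon only: max(47/24, 503/332) = 1.958 servings → $4.31.
Greek yogurt only: max(47/18, 503/151) = 3.331 servings → $2.83.
cottage cheese + chicken breast with both tight: 2.877 servings and 0.5198 servings → $3.47.
cottage cheese + salmon: intersection lies outside the first quadrant.
cottage cheese + Greek yogurt with both tight: 3.262 servings and 0.4367 servings → $3.31.
chicken breast + salmon with both tight: 1.388 servings and 0.57 servings → $3.61.
chicken breast + Greek yogurt: intersection lies outside the first quadrant.
salmon + Greek yogurt with both tight: 0.8321 servings and 1.502 servings → $3.11.
Cheapest feasible corner: $2.83.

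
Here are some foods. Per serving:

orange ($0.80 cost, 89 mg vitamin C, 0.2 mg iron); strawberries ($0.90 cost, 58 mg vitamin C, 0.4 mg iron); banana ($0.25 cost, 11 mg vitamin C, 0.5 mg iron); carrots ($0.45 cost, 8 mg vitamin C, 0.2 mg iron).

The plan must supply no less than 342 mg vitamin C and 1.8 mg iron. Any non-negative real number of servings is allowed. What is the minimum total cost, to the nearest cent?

orange only: max(342/89, 1.8/0.2) = 9 servings → $7.20.
strawberries only: max(342/58, 1.8/0.4) = 5.897 servings → $5.31.
banana only: max(342/11, 1.8/0.5) = 31.09 servings → $7.77.
carrots only: max(342/8, 1.8/0.2) = 42.75 servings → $19.24.
orange + strawberries with both tight: 1.35 servings and 3.825 servings → $4.52.
orange + banana with both tight: 3.574 servings and 2.17 servings → $3.40.
orange + carrots with both tight: 3.333 servings and 5.667 servings → $5.22.
strawberries + banana with both targets exact would need a negative amount; discard.
strawberries + carrots: intersection lies outside the first quadrant.
banana + carrots with both targets exact would need a negative amount; discard.
The minimum over all feasible corners is $3.40.

$3.40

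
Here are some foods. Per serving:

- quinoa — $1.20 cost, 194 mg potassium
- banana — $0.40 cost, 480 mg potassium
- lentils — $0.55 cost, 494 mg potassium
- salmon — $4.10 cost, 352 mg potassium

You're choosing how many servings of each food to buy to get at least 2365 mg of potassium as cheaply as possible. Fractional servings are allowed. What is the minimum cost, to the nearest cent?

$1.97

Cost per mg of potassium: banana $0.0008, lentils $0.0011, quinoa $0.0062, salmon $0.0116.
With no serving limits, use only banana: 2365 mg / 480 mg = 4.927 servings × $0.40 = $1.97.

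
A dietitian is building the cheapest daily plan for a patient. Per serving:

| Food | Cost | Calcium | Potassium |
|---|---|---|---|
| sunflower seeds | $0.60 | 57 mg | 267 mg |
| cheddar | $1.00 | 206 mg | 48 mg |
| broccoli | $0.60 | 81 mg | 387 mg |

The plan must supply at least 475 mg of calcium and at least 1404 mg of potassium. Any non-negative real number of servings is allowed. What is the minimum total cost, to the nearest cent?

Minimising a linear cost over {calcium ≥ 475, potassium ≥ 1404, servings ≥ 0} — the optimum is at a vertex, using one or two foods.
sunflower seeds only: max(475/57, 1404/267) = 8.333 servings → $5.00.
cheddar only: max(475/206, 1404/48) = 29.25 servings → $29.25.
broccoli only: max(475/81, 1404/387) = 5.864 servings → $3.52.
sunflower seeds + cheddar with both tight: 5.097 servings and 0.8954 servings → $3.95.
sunflower seeds + broccoli: the both-tight solution has a negative serving — not a feasible corner.
cheddar + broccoli with both tight: 0.9244 servings and 3.513 servings → $3.03.
The minimum over all feasible corners is $3.03.

$3.03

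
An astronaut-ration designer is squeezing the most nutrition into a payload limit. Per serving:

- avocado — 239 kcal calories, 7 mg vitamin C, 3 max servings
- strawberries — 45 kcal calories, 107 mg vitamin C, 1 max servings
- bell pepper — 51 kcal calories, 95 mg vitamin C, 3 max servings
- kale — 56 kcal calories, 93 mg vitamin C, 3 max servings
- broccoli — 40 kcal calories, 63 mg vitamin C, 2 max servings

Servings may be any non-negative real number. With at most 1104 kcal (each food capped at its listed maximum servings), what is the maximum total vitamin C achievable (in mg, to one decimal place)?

Vitamin C per kcal: strawberries 2.378, bell pepper 1.863, kale 1.661, broccoli 1.575, avocado 0.02929.
Take 1 serving of strawberries: uses 45 kcal, +107.0 mg vitamin C (running total 107.0 mg).
Take 3 servings of bell pepper: uses 153 kcal, +285.0 mg vitamin C (running total 392.0 mg).
Take 3 servings of kale: uses 168 kcal, +279.0 mg vitamin C (running total 671.0 mg).
Take 2 servings of broccoli: uses 80 kcal, +126.0 mg vitamin C (running total 797.0 mg).
Take 2.753 servings of avocado: uses 658 kcal, +19.3 mg vitamin C (running total 816.3 mg).
Filling greedily by vitamin C-per-kcal is optimal for one linear limit, giving 816.3 mg.

816.3 mg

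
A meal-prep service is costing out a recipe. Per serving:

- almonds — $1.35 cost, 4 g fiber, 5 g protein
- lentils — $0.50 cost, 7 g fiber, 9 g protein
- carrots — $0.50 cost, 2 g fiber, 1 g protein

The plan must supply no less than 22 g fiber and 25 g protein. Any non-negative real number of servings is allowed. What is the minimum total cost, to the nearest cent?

At the optimum either one food covers both requirements or two foods hit both targets exactly; no other combination can be cheaper.
almonds only: max(22/4, 25/5) = 5.5 servings → $7.42.
lentils only: max(22/7, 25/9) = 3.143 servings → $1.57.
carrots only: max(22/2, 25/1) = 25 servings → $12.50.
almonds + lentils: intersection lies outside the first quadrant.
almonds + carrots with both tight: 4.667 servings and 1.667 servings → $7.13.
lentils + carrots with both tight: 2.545 servings and 2.091 servings → $2.32.
The minimum over all feasible corners is $1.57.

$1.57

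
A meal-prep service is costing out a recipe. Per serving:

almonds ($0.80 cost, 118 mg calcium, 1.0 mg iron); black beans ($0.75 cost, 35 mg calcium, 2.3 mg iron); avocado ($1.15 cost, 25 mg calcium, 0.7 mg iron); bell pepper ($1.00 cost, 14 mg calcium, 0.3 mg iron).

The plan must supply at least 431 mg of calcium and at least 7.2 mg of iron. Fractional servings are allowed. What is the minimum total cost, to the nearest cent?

An LP optimum is at a vertex; with two nutrient constraints at most two foods are used. Check each candidate.
almonds only: max(431/118, 7.2/1.0) = 7.2 servings → $5.76.
black beans only: max(431/35, 7.2/2.3) = 12.31 servings → $9.24.
avocado only: max(431/25, 7.2/0.7) = 17.24 servings → $19.83.
bell pepper only: max(431/14, 7.2/0.3) = 30.79 servings → $30.79.
almonds + black beans with both tight: 3.127 servings and 1.771 servings → $3.83.
almonds + avocado with both tight: 2.113 servings and 7.267 servings → $10.05.
almonds + bell pepper with both tight: 1.332 servings and 19.56 servings → $20.63.
black beans + avocado: the both-tight solution has a negative serving — not a feasible corner.
black beans + bell pepper with both targets exact would need a negative amount; discard.
avocado + bell pepper with both targets exact would need a negative amount; discard.
So the least-cost plan costs $3.83.

$3.83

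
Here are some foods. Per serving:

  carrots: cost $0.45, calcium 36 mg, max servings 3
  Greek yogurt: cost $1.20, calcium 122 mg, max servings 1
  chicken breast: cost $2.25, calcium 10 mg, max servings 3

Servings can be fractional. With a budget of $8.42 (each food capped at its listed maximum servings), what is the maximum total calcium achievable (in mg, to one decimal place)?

256.1 mg

Calcium per dollar: Greek yogurt 101.7, carrots 80, chicken breast 4.444.
Take 1 serving of Greek yogurt: spends $1.20, +122.0 mg calcium (running total 122.0 mg).
Take 3 servings of carrots: spends $1.35, +108.0 mg calcium (running total 230.0 mg).
Take 2.609 servings of chicken breast: spends $5.87, +26.1 mg calcium (running total 256.1 mg).
Greedy by best ratio exhausts the cost allowance optimally: 256.1 mg.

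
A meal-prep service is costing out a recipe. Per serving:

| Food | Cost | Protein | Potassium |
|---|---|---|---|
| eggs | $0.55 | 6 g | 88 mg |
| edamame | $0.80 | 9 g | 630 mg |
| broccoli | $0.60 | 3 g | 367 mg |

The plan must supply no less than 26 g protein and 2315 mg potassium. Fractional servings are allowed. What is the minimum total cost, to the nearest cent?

For a min-cost LP with two ≥-constraints, a basic feasible solution has at most two positive variables.
eggs only: max(26/6, 2315/88) = 26.31 servings → $14.47.
edamame only: max(26/9, 2315/630) = 3.675 servings → $2.94.
broccoli only: max(26/3, 2315/367) = 8.667 servings → $5.20.
eggs + edamame: the both-tight solution has a negative serving — not a feasible corner.
eggs + broccoli with both tight: 1.34 servings and 5.987 servings → $4.33.
edamame + broccoli with both tight: 1.838 servings and 3.153 servings → $3.36.
Cheapest feasible corner: $2.94.

$2.94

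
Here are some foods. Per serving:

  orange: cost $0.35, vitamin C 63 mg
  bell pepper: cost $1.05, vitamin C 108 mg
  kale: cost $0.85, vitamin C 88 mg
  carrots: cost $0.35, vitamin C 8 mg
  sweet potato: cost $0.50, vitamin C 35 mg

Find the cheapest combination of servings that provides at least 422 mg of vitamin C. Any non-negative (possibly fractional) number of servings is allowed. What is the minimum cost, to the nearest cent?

$2.34

Cost per mg of vitamin C: orange $0.0056, kale $0.0097, bell pepper $0.0097, sweet potato $0.0143, carrots $0.0437.
With no serving limits, use only orange: 422 mg / 63 mg = 6.698 servings × $0.35 = $2.34.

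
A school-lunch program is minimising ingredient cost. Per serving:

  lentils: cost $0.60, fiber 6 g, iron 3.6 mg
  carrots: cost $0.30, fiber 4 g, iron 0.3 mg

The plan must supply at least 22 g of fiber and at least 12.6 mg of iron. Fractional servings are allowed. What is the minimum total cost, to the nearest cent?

$2.17

The cheapest plan sits at a corner of the feasible region — with two constraints it uses at most two foods.
lentils only: max(22/6, 12.6/3.6) = 3.667 servings → $2.20.
carrots only: max(22/4, 12.6/0.3) = 42 servings → $12.60.
lentils + carrots with both tight: 3.476 servings and 0.2857 servings → $2.17.
Cheapest feasible corner: $2.17.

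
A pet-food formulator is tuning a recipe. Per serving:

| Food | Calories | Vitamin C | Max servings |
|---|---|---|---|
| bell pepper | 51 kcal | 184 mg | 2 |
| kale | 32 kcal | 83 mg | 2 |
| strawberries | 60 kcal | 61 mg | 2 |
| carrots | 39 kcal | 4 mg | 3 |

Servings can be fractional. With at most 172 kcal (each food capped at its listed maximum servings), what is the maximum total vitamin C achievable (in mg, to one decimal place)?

Vitamin C per kcal: bell pepper 3.608, kale 2.594, strawberries 1.017, carrots 0.1026.
Take 2 servings of bell pepper: uses 102 kcal, +368.0 mg vitamin C (running total 368.0 mg).
Take 2 servings of kale: uses 64 kcal, +166.0 mg vitamin C (running total 534.0 mg).
Take 0.1 servings of strawberries: uses 6 kcal, +6.1 mg vitamin C (running total 540.1 mg).
Greedy by best ratio exhausts the calories allowance optimally: 540.1 mg.

540.1 mg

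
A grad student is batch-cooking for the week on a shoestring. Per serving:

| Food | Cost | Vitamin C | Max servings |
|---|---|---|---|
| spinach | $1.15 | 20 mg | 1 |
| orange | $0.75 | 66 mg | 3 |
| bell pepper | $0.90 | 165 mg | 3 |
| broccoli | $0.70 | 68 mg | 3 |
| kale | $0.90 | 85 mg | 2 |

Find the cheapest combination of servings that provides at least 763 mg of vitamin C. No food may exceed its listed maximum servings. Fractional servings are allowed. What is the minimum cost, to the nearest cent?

Cost per mg of vitamin C: bell pepper $0.0055, broccoli $0.0103, kale $0.0106, orange $0.0114, spinach $0.0575.
Take 3 servings of bell pepper: +495.0 mg vitamin C for $2.70 (total $2.70, still need 268.0 mg).
Take 3 servings of broccoli: +204.0 mg vitamin C for $2.10 (total $4.80, still need 64.0 mg).
Take 0.7529 servings of kale: +64.0 mg vitamin C for $0.68 (total $5.48, still need 0.0 mg).
Greedy by cheapest-per-mg is optimal for a single linear constraint, so the minimum cost is $5.48.

$5.48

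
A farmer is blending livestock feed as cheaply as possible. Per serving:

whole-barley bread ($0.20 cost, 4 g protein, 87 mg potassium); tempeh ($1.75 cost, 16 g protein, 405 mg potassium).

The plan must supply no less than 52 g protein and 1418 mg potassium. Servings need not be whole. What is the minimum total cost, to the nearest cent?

Two binding constraints pin down two serving amounts, so the optimal mix uses at most two foods. The candidates are each food alone (scaled to the tighter of protein/potassium) and each pair with both constraints tight.
whole-barley bread only: max(52/4, 1418/87) = 16.3 servings → $3.26.
tempeh only: max(52/16, 1418/405) = 3.501 servings → $6.13.
whole-barley bread + tempeh: intersection lies outside the first quadrant.
Cheapest feasible corner: $3.26.

$3.26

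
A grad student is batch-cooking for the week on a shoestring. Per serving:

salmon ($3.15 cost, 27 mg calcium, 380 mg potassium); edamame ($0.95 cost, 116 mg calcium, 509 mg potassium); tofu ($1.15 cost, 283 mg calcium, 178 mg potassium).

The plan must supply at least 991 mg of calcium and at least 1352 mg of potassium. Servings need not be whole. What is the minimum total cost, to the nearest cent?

Minimising a linear cost over {calcium ≥ 991, potassium ≥ 1352, servings ≥ 0} — the optimum is at a vertex, using one or two foods.
salmon only: max(991/27, 1352/380) = 36.7 servings → $115.62.
edamame only: max(991/116, 1352/509) = 8.543 servings → $8.12.
tofu only: max(991/283, 1352/178) = 7.596 servings → $8.73.
salmon + edamame: intersection lies outside the first quadrant.
salmon + tofu with both tight: 2.007 servings and 3.31 servings → $10.13.
edamame + tofu with both tight: 1.671 servings and 2.817 servings → $4.83.
Cheapest feasible corner: $4.83.

$4.83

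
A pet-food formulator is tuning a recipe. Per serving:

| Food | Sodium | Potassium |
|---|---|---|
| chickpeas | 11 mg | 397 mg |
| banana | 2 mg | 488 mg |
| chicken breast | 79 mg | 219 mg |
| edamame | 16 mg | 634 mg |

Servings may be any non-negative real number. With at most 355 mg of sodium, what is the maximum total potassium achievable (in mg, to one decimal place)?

86620.0 mg

Potassium per mg sodium: banana 244, edamame 39.62, chickpeas 36.09, chicken breast 2.772.
With no serving limits, spend the whole sodium allowance on banana: 355 mg / 2 mg × 488 mg = 86620.0 mg.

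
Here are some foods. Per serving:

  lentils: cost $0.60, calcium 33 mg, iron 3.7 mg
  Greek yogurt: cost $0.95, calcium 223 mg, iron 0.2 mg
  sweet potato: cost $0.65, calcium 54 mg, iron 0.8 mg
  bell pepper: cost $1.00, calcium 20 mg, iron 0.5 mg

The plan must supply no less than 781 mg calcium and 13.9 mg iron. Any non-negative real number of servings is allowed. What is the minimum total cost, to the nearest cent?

$4.98

The cheapest plan sits at a corner of the feasible region — with two constraints it uses at most two foods.
lentils only: max(781/33, 13.9/3.7) = 23.67 servings → $14.20.
Greek yogurt only: max(781/223, 13.9/0.2) = 69.5 servings → $66.03.
sweet potato only: max(781/54, 13.9/0.8) = 17.38 servings → $11.29.
bell pepper only: max(781/20, 13.9/0.5) = 39.05 servings → $39.05.
lentils + Greek yogurt with both tight: 3.596 servings and 2.97 servings → $4.98.
lentils + sweet potato with both tight: 0.7255 servings and 14.02 servings → $9.55.
lentils + bell pepper: intersection lies outside the first quadrant.
Greek yogurt + sweet potato: intersection lies outside the first quadrant.
Greek yogurt + bell pepper with both tight: 1.047 servings and 27.38 servings → $28.38.
sweet potato + bell pepper with both tight: 10.23 servings and 11.44 servings → $18.08.
Cheapest feasible corner: $4.98.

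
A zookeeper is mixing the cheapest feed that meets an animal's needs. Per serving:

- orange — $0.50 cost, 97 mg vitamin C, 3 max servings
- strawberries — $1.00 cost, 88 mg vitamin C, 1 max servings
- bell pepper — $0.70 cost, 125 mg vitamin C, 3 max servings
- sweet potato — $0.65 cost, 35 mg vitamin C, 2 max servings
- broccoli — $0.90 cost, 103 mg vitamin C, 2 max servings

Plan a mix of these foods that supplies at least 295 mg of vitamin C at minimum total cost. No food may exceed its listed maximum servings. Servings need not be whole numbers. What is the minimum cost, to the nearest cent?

Cost per mg of vitamin C: orange $0.0052, bell pepper $0.0056, broccoli $0.0087, strawberries $0.0114, sweet potato $0.0186.
Take 3 servings of orange: +291.0 mg vitamin C for $1.50 (total $1.50, still need 4.0 mg).
Take 0.032 servings of bell pepper: +4.0 mg vitamin C for $0.02 (total $1.52, still need 0.0 mg).
Greedy by cheapest-per-mg is optimal for a single linear constraint, so the minimum cost is $1.52.

$1.52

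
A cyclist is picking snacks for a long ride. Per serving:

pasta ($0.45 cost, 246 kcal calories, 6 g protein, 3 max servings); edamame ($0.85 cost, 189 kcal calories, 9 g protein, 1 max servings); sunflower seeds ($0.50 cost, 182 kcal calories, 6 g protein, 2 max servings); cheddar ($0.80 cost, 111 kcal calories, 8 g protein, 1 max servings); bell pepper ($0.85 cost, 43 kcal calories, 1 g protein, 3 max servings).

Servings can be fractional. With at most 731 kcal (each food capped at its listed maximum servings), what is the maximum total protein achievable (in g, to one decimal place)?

30.6 g

Protein per kcal: cheddar 0.07207, edamame 0.04762, sunflower seeds 0.03297, pasta 0.02439, bell pepper 0.02326.
Take 1 serving of cheddar: uses 111 kcal, +8.0 g protein (running total 8.0 g).
Take 1 serving of edamame: uses 189 kcal, +9.0 g protein (running total 17.0 g).
Take 2 servings of sunflower seeds: uses 364 kcal, +12.0 g protein (running total 29.0 g).
Take 0.2724 servings of pasta: uses 67 kcal, +1.6 g protein (running total 30.6 g).
Greedy by best ratio exhausts the calories allowance optimally: 30.6 g.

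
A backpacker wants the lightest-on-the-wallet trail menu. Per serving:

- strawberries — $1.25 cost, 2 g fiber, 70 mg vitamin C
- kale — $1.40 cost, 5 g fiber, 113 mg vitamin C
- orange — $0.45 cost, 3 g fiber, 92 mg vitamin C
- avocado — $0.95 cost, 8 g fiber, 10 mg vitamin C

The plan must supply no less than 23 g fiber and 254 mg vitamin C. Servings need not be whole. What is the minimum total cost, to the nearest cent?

$2.97

The cheapest plan sits at a corner of the feasible region — with two constraints it uses at most two foods.
strawberries only: max(23/2, 254/70) = 11.5 servings → $14.38.
kale only: max(23/5, 254/113) = 4.6 servings → $6.44.
orange only: max(23/3, 254/92) = 7.667 servings → $3.45.
avocado only: max(23/8, 254/10) = 25.4 servings → $24.13.
strawberries + kale with both targets exact would need a negative amount; discard.
strawberries + orange: the both-tight solution has a negative serving — not a feasible corner.
strawberries + avocado with both tight: 3.337 servings and 2.041 servings → $6.11.
kale + orange: the both-tight solution has a negative serving — not a feasible corner.
kale + avocado with both tight: 2.11 servings and 1.556 servings → $4.43.
orange + avocado with both tight: 2.552 servings and 1.918 servings → $2.97.
The minimum over all feasible corners is $2.97.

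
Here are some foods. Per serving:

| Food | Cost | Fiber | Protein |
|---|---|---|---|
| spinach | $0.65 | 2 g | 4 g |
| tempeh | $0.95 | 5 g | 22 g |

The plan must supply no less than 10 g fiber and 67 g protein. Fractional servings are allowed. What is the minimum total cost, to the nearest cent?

$2.89

spinach only: max(10/2, 67/4) = 16.75 servings → $10.89.
tempeh only: max(10/5, 67/22) = 3.045 servings → $2.89.
spinach + tempeh: the both-tight solution has a negative serving — not a feasible corner.
Cheapest feasible corner: $2.89.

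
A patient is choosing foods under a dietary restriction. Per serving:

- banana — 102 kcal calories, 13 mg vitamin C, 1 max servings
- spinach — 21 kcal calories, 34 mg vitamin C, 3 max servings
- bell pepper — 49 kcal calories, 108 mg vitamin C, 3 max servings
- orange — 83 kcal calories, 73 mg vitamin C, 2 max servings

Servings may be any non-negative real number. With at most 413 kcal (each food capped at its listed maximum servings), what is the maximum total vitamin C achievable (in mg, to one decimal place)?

576.7 mg

Vitamin C per kcal: bell pepper 2.204, spinach 1.619, orange 0.8795, banana 0.1275.
Take 3 servings of bell pepper: uses 147 kcal, +324.0 mg vitamin C (running total 324.0 mg).
Take 3 servings of spinach: uses 63 kcal, +102.0 mg vitamin C (running total 426.0 mg).
Take 2 servings of orange: uses 166 kcal, +146.0 mg vitamin C (running total 572.0 mg).
Take 0.3627 servings of banana: uses 37 kcal, +4.7 mg vitamin C (running total 576.7 mg).
Greedy by best ratio exhausts the calories allowance optimally: 576.7 mg.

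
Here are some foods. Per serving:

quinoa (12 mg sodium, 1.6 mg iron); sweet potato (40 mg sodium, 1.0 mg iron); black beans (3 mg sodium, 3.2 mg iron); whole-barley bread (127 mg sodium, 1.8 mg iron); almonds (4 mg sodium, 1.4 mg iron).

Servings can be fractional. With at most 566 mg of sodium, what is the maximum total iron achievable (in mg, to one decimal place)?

Iron per mg sodium: black beans 1.067, almonds 0.35, quinoa 0.1333, sweet potato 0.025, whole-barley bread 0.01417.
With no serving limits, spend the whole sodium allowance on black beans: 566 mg / 3 mg × 3.2 mg = 603.7 mg.

603.7 mg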